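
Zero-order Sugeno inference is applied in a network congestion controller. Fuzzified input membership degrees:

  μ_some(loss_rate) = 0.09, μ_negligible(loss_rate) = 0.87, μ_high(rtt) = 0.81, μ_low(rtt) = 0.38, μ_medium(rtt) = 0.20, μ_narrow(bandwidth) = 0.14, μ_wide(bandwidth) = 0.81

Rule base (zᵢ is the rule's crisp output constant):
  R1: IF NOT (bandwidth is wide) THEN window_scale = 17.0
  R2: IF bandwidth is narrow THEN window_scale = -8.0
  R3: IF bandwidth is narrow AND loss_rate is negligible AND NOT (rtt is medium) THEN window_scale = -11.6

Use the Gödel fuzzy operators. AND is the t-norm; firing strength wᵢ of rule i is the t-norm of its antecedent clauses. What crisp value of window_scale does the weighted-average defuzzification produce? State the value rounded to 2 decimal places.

R1 (z=17.0): ¬wide=1−0.81=0.19 → w = 0.19
R2 (z=-8.0): narrow=0.14 → w = 0.14
R3 (z=-11.6): narrow=0.14, negligible=0.87, ¬medium=1−0.20=0.80; AND[min(a, b)] → w = 0.14
Weighted average = (0.19·17.0 + 0.14·-8.0 + 0.14·-11.6) / (0.19 + 0.14 + 0.14)
  = 0.4860 / 0.4700 = 1.03

1.03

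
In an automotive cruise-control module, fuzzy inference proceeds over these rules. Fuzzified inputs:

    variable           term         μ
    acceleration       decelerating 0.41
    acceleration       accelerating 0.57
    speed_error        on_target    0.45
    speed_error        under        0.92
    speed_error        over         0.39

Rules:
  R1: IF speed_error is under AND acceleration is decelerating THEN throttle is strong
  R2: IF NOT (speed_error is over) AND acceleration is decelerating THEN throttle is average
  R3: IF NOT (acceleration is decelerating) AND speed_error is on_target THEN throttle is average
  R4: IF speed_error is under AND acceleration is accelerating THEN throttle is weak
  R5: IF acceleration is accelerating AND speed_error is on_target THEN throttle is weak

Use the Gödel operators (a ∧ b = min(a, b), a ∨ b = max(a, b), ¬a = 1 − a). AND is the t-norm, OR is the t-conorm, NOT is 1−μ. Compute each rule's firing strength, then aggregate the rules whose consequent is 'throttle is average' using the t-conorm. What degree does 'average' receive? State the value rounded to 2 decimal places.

R1: under=0.92, decelerating=0.41; AND[min(a, b)] → w = 0.41
R2: ¬over=1−0.39=0.61, decelerating=0.41; AND[min(a, b)] → w = 0.41
R3: ¬decelerating=1−0.41=0.59, on_target=0.45; AND[min(a, b)] → w = 0.45
R4: under=0.92, accelerating=0.57; AND[min(a, b)] → w = 0.57
R5: accelerating=0.57, on_target=0.45; AND[min(a, b)] → w = 0.45
Rules with consequent 'average': {R2, R3} → strengths 0.41, 0.45
Aggregate via t-conorm [max(a, b)]: 0.45

0.45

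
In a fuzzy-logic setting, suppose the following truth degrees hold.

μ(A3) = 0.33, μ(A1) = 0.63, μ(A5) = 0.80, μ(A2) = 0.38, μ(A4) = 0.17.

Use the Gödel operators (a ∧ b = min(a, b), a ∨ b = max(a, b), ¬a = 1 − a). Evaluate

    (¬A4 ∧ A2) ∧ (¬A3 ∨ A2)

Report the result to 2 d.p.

¬A4 = 1 − 0.17 = 0.83
¬A4 ∧ A2 = min(a, b) on (0.83, 0.38) = 0.38
¬A3 = 1 − 0.33 = 0.67
¬A3 ∨ A2 = max(a, b) on (0.67, 0.38) = 0.67
(¬A4 ∧ A2) ∧ (¬A3 ∨ A2) = min(a, b) on (0.38, 0.67) = 0.38

0.38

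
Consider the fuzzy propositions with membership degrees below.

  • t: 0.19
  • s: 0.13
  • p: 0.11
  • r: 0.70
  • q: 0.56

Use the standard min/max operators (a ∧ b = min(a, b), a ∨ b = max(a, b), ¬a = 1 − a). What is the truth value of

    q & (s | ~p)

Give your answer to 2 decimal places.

~p = 1 − 0.11 = 0.89
s | ~p = max(a, b) on (0.13, 0.89) = 0.89
q & (s | ~p) = min(a, b) on (0.56, 0.89) = 0.56

0.56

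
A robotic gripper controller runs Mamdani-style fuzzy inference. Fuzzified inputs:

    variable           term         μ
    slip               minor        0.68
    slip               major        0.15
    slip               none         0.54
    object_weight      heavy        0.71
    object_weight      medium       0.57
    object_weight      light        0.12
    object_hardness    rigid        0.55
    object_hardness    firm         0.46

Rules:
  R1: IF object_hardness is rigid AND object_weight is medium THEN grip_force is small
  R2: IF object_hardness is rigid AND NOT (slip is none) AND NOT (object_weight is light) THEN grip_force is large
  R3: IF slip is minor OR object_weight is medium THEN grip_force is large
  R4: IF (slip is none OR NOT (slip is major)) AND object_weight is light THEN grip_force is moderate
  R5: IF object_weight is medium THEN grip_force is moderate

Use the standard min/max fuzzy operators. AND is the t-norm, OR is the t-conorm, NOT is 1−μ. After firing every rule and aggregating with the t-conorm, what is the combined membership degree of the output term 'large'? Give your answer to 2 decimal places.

R1: rigid=0.55, medium=0.57; AND[min(a, b)] → w = 0.55
R2: rigid=0.55, ¬none=1−0.54=0.46, ¬light=1−0.12=0.88; AND[min(a, b)] → w = 0.46
R3: minor=0.68, medium=0.57; OR[max(a, b)] → w = 0.68
R4: (none=0.54 OR ¬major=1−0.15=0.85) = 0.85; AND[min(a, b)] with light=0.12 → w = 0.12
R5: medium=0.57 → w = 0.57
Rules with consequent 'large': {R2, R3} → strengths 0.46, 0.68
Aggregate via t-conorm [max(a, b)]: 0.68

0.68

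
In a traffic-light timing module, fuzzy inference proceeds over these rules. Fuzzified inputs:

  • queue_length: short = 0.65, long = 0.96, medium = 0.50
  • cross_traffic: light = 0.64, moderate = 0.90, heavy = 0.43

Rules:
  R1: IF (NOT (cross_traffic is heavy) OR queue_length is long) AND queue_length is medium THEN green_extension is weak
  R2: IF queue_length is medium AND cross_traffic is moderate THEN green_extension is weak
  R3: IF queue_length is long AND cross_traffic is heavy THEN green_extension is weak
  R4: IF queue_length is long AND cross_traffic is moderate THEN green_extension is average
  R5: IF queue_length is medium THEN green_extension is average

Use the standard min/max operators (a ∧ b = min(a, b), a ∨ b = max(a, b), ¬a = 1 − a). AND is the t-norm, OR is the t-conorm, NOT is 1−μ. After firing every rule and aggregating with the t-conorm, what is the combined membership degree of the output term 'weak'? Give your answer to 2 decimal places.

R1: (¬heavy=1−0.43=0.57 OR long=0.96) = 0.96; AND[min(a, b)] with medium=0.50 → w = 0.50
R2: medium=0.50, moderate=0.90; AND[min(a, b)] → w = 0.50
R3: long=0.96, heavy=0.43; AND[min(a, b)] → w = 0.43
R4: long=0.96, moderate=0.90; AND[min(a, b)] → w = 0.90
R5: medium=0.50 → w = 0.50
Rules with consequent 'weak': {R1, R2, R3} → strengths 0.50, 0.50, 0.43
Aggregate via t-conorm [max(a, b)]: 0.50

0.50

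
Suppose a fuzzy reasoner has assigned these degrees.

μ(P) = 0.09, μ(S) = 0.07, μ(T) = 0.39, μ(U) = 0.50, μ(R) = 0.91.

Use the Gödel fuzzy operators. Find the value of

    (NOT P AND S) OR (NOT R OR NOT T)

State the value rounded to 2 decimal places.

NOT P = 1 − 0.09 = 0.91
NOT P AND S = min(a, b) on (0.91, 0.07) = 0.07
NOT R = 1 − 0.91 = 0.09
NOT T = 1 − 0.39 = 0.61
NOT R OR NOT T = max(a, b) on (0.09, 0.61) = 0.61
(NOT P AND S) OR (NOT R OR NOT T) = max(a, b) on (0.07, 0.61) = 0.61

0.61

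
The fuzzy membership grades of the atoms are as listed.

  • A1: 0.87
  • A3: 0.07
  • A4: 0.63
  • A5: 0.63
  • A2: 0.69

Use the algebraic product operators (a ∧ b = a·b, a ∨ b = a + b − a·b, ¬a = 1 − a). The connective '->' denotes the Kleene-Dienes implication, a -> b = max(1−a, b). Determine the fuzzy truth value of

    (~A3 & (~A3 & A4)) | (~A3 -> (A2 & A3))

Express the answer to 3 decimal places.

0.577

~A3 = 1 − 0.0700 = 0.9300
~A3 = 1 − 0.0700 = 0.9300
~A3 & A4 = a·b on (0.9300, 0.6300) = 0.5859
~A3 & (~A3 & A4) = a·b on (0.9300, 0.5859) = 0.5449
~A3 = 1 − 0.0700 = 0.9300
A2 & A3 = a·b on (0.6900, 0.0700) = 0.0483
~A3 -> (A2 & A3)  [Kleene-Dienes: max(1−a, b)] with a=0.9300, b=0.0483 → 0.0700
(~A3 & (~A3 & A4)) | (~A3 -> (A2 & A3)) = a + b − a·b on (0.5449, 0.0700) = 0.5767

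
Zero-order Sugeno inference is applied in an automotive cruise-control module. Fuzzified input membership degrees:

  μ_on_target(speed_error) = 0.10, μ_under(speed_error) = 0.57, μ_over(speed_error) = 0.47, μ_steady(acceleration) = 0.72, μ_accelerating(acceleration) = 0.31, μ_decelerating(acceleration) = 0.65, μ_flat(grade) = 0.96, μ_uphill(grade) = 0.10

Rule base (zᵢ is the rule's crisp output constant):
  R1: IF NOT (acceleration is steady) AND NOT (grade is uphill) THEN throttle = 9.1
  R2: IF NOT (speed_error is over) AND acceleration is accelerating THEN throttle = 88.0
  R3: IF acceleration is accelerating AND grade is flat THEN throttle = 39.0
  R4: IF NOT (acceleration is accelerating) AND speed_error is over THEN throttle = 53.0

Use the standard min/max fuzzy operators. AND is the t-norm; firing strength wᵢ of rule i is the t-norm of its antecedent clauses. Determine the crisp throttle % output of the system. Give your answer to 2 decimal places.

48.78

R1 (z=9.1): ¬steady=1−0.72=0.28, ¬uphill=1−0.10=0.90; AND[min(a, b)] → w = 0.28
R2 (z=88.0): ¬over=1−0.47=0.53, accelerating=0.31; AND[min(a, b)] → w = 0.31
R3 (z=39.0): accelerating=0.31, flat=0.96; AND[min(a, b)] → w = 0.31
R4 (z=53.0): ¬accelerating=1−0.31=0.69, over=0.47; AND[min(a, b)] → w = 0.47
Weighted average = (0.28·9.1 + 0.31·88.0 + 0.31·39.0 + 0.47·53.0) / (0.28 + 0.31 + 0.31 + 0.47)
  = 66.8280 / 1.3700 = 48.78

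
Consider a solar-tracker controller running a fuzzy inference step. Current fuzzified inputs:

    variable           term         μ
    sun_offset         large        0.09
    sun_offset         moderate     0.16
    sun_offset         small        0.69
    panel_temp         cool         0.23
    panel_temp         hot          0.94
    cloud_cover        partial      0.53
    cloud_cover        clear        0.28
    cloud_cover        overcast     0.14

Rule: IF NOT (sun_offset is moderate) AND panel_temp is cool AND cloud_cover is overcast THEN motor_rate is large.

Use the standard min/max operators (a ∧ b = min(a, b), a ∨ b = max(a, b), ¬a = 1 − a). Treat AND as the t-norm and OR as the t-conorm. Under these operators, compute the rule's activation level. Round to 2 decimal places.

0.14

firing strength: ¬moderate=1−0.16=0.84, cool=0.23, overcast=0.14; AND[min(a, b)] → w = 0.14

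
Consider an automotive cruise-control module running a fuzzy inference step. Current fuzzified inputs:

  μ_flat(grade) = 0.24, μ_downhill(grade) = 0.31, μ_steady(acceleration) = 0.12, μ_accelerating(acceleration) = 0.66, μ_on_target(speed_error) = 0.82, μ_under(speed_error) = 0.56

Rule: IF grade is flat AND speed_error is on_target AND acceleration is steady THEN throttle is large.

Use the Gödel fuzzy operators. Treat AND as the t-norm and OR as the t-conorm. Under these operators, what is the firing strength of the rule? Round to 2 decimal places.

0.12

firing strength: flat=0.24, on_target=0.82, steady=0.12; AND[min(a, b)] → w = 0.12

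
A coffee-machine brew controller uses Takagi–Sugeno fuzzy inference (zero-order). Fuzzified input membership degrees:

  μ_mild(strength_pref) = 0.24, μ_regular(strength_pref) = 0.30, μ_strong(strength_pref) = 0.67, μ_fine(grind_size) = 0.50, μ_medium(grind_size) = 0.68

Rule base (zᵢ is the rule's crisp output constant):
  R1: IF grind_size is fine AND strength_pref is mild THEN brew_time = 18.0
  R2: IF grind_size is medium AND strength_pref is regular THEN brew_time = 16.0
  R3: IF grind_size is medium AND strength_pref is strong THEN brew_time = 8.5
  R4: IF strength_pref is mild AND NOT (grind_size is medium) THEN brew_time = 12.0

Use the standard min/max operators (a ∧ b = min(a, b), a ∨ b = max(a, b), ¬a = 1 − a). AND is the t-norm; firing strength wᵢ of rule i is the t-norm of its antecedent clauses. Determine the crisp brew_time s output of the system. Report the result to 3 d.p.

12.203

R1 (z=18.0): fine=0.50, mild=0.24; AND[min(a, b)] → w = 0.24
R2 (z=16.0): medium=0.68, regular=0.30; AND[min(a, b)] → w = 0.30
R3 (z=8.5): medium=0.68, strong=0.67; AND[min(a, b)] → w = 0.67
R4 (z=12.0): mild=0.24, ¬medium=1−0.68=0.32; AND[min(a, b)] → w = 0.24
Weighted average = (0.24·18.0 + 0.30·16.0 + 0.67·8.5 + 0.24·12.0) / (0.24 + 0.30 + 0.67 + 0.24)
  = 17.6950 / 1.4500 = 12.203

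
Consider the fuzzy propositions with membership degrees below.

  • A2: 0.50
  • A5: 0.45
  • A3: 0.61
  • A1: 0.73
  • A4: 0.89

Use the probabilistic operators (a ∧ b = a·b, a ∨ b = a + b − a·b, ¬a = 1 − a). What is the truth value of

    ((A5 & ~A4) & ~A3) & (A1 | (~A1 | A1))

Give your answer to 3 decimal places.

0.018

~A4 = 1 − 0.8900 = 0.1100
A5 & ~A4 = a·b on (0.4500, 0.1100) = 0.0495
~A3 = 1 − 0.6100 = 0.3900
(A5 & ~A4) & ~A3 = a·b on (0.0495, 0.3900) = 0.0193
~A1 = 1 − 0.7300 = 0.2700
~A1 | A1 = a + b − a·b on (0.2700, 0.7300) = 0.8029
A1 | (~A1 | A1) = a + b − a·b on (0.7300, 0.8029) = 0.9468
((A5 & ~A4) & ~A3) & (A1 | (~A1 | A1)) = a·b on (0.0193, 0.9468) = 0.0183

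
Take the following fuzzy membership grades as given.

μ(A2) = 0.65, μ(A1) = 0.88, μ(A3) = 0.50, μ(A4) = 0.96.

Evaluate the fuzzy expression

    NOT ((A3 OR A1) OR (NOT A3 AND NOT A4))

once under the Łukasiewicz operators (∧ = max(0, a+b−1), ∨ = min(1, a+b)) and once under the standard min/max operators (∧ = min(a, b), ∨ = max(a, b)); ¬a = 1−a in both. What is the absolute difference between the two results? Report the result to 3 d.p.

0.120

Under Łukasiewicz:
  A3 OR A1 = min(1, a+b) on (0.50, 0.88) = 1.00
  NOT A3 = 1 − 0.50 = 0.50
  NOT A4 = 1 − 0.96 = 0.04
  NOT A3 AND NOT A4 = max(0, a+b−1) on (0.50, 0.04) = 0.00
  (A3 OR A1) OR (NOT A3 AND NOT A4) = min(1, a+b) on (1.00, 0.00) = 1.00
  NOT ((A3 OR A1) OR (NOT A3 AND NOT A4)) = 1 − 1.00 = 0.00
  → value = 0.0000
Under standard min/max:
  A3 OR A1 = max(a, b) on (0.50, 0.88) = 0.88
  NOT A3 = 1 − 0.50 = 0.50
  NOT A4 = 1 − 0.96 = 0.04
  NOT A3 AND NOT A4 = min(a, b) on (0.50, 0.04) = 0.04
  (A3 OR A1) OR (NOT A3 AND NOT A4) = max(a, b) on (0.88, 0.04) = 0.88
  NOT ((A3 OR A1) OR (NOT A3 AND NOT A4)) = 1 − 0.88 = 0.12
  → value = 0.1200
|0.0000 − 0.1200| = 0.120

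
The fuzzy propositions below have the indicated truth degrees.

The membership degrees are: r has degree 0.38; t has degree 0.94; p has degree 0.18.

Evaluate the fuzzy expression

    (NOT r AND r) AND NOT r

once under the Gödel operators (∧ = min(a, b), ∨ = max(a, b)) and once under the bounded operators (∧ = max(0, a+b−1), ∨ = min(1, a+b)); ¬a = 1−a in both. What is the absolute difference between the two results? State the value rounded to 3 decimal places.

0.380

Under Gödel:
  NOT r = 1 − 0.38 = 0.62
  NOT r AND r = min(a, b) on (0.62, 0.38) = 0.38
  NOT r = 1 − 0.38 = 0.62
  (NOT r AND r) AND NOT r = min(a, b) on (0.38, 0.62) = 0.38
  → value = 0.3800
Under bounded:
  NOT r = 1 − 0.38 = 0.62
  NOT r AND r = max(0, a+b−1) on (0.62, 0.38) = 0.00
  NOT r = 1 − 0.38 = 0.62
  (NOT r AND r) AND NOT r = max(0, a+b−1) on (0.00, 0.62) = 0.00
  → value = 0.0000
|0.3800 − 0.0000| = 0.380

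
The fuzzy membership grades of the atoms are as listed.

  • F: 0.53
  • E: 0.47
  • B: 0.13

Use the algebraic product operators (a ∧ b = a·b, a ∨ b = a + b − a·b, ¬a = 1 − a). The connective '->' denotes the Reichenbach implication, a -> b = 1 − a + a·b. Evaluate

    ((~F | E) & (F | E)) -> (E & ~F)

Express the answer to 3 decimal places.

0.579

~F = 1 − 0.5300 = 0.4700
~F | E = a + b − a·b on (0.4700, 0.4700) = 0.7191
F | E = a + b − a·b on (0.5300, 0.4700) = 0.7509
(~F | E) & (F | E) = a·b on (0.7191, 0.7509) = 0.5400
~F = 1 − 0.5300 = 0.4700
E & ~F = a·b on (0.4700, 0.4700) = 0.2209
((~F | E) & (F | E)) -> (E & ~F)  [Reichenbach: 1 − a + a·b] with a=0.5400, b=0.2209 → 0.5793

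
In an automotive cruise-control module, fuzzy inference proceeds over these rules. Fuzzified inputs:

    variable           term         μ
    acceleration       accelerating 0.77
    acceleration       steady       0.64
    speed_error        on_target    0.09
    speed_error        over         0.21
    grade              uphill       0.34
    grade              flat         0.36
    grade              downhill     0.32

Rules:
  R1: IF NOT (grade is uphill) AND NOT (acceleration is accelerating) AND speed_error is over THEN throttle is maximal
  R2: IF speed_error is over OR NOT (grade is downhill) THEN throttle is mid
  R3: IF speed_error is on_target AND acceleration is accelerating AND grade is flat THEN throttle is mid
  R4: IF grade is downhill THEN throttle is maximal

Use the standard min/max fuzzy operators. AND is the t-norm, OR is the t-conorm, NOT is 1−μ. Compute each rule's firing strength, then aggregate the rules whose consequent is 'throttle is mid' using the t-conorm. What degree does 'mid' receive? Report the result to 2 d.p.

0.68

R1: ¬uphill=1−0.34=0.66, ¬accelerating=1−0.77=0.23, over=0.21; AND[min(a, b)] → w = 0.21
R2: over=0.21, ¬downhill=1−0.32=0.68; OR[max(a, b)] → w = 0.68
R3: on_target=0.09, accelerating=0.77, flat=0.36; AND[min(a, b)] → w = 0.09
R4: downhill=0.32 → w = 0.32
Rules with consequent 'mid': {R2, R3} → strengths 0.68, 0.09
Aggregate via t-conorm [max(a, b)]: 0.68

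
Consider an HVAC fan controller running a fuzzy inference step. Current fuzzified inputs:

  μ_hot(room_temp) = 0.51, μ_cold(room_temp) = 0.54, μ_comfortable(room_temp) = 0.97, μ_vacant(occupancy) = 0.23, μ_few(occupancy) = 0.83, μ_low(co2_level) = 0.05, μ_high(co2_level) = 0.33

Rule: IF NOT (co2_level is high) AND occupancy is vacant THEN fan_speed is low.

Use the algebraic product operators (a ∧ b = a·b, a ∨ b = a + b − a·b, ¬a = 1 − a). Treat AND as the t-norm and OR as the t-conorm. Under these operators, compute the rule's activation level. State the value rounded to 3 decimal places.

0.154

firing strength: ¬high=1−0.33=0.67, vacant=0.23; AND[a·b] → w = 0.1541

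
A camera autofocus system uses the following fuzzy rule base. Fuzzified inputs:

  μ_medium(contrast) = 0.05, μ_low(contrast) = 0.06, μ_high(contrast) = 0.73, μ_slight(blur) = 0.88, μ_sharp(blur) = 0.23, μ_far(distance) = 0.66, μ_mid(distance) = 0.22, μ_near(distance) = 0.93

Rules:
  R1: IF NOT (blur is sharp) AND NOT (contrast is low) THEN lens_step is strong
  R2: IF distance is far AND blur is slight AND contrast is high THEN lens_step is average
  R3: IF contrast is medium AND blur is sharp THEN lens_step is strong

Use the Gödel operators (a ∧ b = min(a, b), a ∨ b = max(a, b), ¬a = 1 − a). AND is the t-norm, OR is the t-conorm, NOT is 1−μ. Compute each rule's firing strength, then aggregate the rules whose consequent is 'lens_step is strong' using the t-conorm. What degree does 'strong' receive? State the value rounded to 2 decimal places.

R1: ¬sharp=1−0.23=0.77, ¬low=1−0.06=0.94; AND[min(a, b)] → w = 0.77
R2: far=0.66, slight=0.88, high=0.73; AND[min(a, b)] → w = 0.66
R3: medium=0.05, sharp=0.23; AND[min(a, b)] → w = 0.05
Rules with consequent 'strong': {R1, R3} → strengths 0.77, 0.05
Aggregate via t-conorm [max(a, b)]: 0.77

0.77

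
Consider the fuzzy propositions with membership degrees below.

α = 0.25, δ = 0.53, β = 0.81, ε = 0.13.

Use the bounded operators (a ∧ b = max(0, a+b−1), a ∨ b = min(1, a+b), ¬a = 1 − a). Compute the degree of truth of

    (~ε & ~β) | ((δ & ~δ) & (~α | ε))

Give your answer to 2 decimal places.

0.06

~ε = 1 − 0.13 = 0.87
~β = 1 − 0.81 = 0.19
~ε & ~β = max(0, a+b−1) on (0.87, 0.19) = 0.06
~δ = 1 − 0.53 = 0.47
δ & ~δ = max(0, a+b−1) on (0.53, 0.47) = 0.00
~α = 1 − 0.25 = 0.75
~α | ε = min(1, a+b) on (0.75, 0.13) = 0.88
(δ & ~δ) & (~α | ε) = max(0, a+b−1) on (0.00, 0.88) = 0.00
(~ε & ~β) | ((δ & ~δ) & (~α | ε)) = min(1, a+b) on (0.06, 0.00) = 0.06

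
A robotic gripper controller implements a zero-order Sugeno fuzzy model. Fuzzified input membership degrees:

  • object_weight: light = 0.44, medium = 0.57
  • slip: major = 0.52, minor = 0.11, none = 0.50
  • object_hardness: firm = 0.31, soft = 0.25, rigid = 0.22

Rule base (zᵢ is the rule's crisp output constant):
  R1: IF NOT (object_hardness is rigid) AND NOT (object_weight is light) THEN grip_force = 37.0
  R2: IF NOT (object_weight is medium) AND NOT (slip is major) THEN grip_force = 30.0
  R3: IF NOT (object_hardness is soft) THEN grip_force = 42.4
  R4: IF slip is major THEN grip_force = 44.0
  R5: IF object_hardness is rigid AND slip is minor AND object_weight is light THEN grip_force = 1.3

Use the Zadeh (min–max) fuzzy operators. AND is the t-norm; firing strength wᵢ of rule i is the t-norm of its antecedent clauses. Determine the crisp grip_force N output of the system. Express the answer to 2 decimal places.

R1 (z=37.0): ¬rigid=1−0.22=0.78, ¬light=1−0.44=0.56; AND[min(a, b)] → w = 0.56
R2 (z=30.0): ¬medium=1−0.57=0.43, ¬major=1−0.52=0.48; AND[min(a, b)] → w = 0.43
R3 (z=42.4): ¬soft=1−0.25=0.75 → w = 0.75
R4 (z=44.0): major=0.52 → w = 0.52
R5 (z=1.3): rigid=0.22, minor=0.11, light=0.44; AND[min(a, b)] → w = 0.11
Weighted average = (0.56·37.0 + 0.43·30.0 + 0.75·42.4 + 0.52·44.0 + 0.11·1.3) / (0.56 + 0.43 + 0.75 + 0.52 + 0.11)
  = 88.4430 / 2.3700 = 37.32

37.32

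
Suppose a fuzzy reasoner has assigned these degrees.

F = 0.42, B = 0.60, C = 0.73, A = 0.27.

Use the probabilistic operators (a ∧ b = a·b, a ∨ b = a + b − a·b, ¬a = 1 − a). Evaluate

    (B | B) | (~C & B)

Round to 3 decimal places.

B | B = a + b − a·b on (0.6000, 0.6000) = 0.8400
~C = 1 − 0.7300 = 0.2700
~C & B = a·b on (0.2700, 0.6000) = 0.1620
(B | B) | (~C & B) = a + b − a·b on (0.8400, 0.1620) = 0.8659

0.866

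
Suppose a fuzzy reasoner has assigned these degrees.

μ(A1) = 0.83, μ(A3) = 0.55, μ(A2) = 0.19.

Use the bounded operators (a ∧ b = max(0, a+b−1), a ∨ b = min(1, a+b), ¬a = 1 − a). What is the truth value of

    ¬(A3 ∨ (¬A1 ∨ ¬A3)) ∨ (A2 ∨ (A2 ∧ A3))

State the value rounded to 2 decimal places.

0.19

¬A1 = 1 − 0.83 = 0.17
¬A3 = 1 − 0.55 = 0.45
¬A1 ∨ ¬A3 = min(1, a+b) on (0.17, 0.45) = 0.62
A3 ∨ (¬A1 ∨ ¬A3) = min(1, a+b) on (0.55, 0.62) = 1.00
¬(A3 ∨ (¬A1 ∨ ¬A3)) = 1 − 1.00 = 0.00
A2 ∧ A3 = max(0, a+b−1) on (0.19, 0.55) = 0.00
A2 ∨ (A2 ∧ A3) = min(1, a+b) on (0.19, 0.00) = 0.19
¬(A3 ∨ (¬A1 ∨ ¬A3)) ∨ (A2 ∨ (A2 ∧ A3)) = min(1, a+b) on (0.00, 0.19) = 0.19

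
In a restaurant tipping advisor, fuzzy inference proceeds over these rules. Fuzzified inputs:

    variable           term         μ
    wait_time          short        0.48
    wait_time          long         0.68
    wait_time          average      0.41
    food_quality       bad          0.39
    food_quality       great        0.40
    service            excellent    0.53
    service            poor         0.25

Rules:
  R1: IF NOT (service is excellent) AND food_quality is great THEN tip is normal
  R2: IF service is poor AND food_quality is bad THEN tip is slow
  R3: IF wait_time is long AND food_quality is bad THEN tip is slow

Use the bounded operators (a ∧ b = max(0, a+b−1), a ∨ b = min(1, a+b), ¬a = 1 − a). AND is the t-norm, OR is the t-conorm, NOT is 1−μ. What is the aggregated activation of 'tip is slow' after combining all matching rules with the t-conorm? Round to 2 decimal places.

0.07

R1: ¬excellent=1−0.53=0.47, great=0.40; AND[max(0, a+b−1)] → w = 0.00
R2: poor=0.25, bad=0.39; AND[max(0, a+b−1)] → w = 0.00
R3: long=0.68, bad=0.39; AND[max(0, a+b−1)] → w = 0.07
Rules with consequent 'slow': {R2, R3} → strengths 0.00, 0.07
Aggregate via t-conorm [min(1, a+b)]: 0.07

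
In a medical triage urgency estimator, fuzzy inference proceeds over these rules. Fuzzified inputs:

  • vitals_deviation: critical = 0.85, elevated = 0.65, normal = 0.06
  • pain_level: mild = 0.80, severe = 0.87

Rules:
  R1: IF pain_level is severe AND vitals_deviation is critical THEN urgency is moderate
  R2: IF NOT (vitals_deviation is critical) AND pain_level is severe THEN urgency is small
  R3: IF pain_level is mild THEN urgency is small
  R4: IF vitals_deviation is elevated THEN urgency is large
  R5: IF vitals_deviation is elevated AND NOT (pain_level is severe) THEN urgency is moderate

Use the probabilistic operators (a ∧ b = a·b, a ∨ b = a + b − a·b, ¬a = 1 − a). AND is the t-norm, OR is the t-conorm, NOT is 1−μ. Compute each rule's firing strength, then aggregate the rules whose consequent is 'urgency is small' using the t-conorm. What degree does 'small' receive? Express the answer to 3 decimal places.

0.826

R1: severe=0.87, critical=0.85; AND[a·b] → w = 0.7395
R2: ¬critical=1−0.85=0.15, severe=0.87; AND[a·b] → w = 0.1305
R3: mild=0.80 → w = 0.8000
R4: elevated=0.65 → w = 0.6500
R5: elevated=0.65, ¬severe=1−0.87=0.13; AND[a·b] → w = 0.0845
Rules with consequent 'small': {R2, R3} → strengths 0.1305, 0.8000
Aggregate via t-conorm [a + b − a·b]: 0.8261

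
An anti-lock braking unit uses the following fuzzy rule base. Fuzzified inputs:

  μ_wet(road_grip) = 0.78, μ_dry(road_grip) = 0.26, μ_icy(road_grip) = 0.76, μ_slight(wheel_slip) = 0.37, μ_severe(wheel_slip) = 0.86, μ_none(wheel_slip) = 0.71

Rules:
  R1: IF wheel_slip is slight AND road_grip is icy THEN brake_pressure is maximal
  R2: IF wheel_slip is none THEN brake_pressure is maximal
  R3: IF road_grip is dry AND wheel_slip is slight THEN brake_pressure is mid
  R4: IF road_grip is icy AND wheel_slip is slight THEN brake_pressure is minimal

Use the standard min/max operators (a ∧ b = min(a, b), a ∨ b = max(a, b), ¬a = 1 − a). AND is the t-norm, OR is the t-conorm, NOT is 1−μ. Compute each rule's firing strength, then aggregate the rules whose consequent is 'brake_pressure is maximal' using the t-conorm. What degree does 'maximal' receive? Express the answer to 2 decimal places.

R1: slight=0.37, icy=0.76; AND[min(a, b)] → w = 0.37
R2: none=0.71 → w = 0.71
R3: dry=0.26, slight=0.37; AND[min(a, b)] → w = 0.26
R4: icy=0.76, slight=0.37; AND[min(a, b)] → w = 0.37
Rules with consequent 'maximal': {R1, R2} → strengths 0.37, 0.71
Aggregate via t-conorm [max(a, b)]: 0.71

0.71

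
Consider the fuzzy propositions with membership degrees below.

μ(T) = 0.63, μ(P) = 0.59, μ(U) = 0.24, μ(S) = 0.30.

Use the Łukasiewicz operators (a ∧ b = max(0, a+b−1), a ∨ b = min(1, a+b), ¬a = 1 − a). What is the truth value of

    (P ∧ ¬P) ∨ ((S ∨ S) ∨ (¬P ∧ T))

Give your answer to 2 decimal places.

0.64

¬P = 1 − 0.59 = 0.41
P ∧ ¬P = max(0, a+b−1) on (0.59, 0.41) = 0.00
S ∨ S = min(1, a+b) on (0.30, 0.30) = 0.60
¬P = 1 − 0.59 = 0.41
¬P ∧ T = max(0, a+b−1) on (0.41, 0.63) = 0.04
(S ∨ S) ∨ (¬P ∧ T) = min(1, a+b) on (0.60, 0.04) = 0.64
(P ∧ ¬P) ∨ ((S ∨ S) ∨ (¬P ∧ T)) = min(1, a+b) on (0.00, 0.64) = 0.64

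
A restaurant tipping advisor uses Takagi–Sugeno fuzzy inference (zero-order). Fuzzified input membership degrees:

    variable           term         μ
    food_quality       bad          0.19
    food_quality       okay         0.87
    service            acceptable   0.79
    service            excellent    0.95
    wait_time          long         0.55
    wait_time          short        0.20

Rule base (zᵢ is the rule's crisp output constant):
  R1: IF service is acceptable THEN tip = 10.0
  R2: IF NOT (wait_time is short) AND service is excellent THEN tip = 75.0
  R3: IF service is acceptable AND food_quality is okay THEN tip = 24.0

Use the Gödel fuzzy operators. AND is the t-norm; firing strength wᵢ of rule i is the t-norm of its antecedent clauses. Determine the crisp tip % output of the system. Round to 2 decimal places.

R1 (z=10.0): acceptable=0.79 → w = 0.79
R2 (z=75.0): ¬short=1−0.20=0.80, excellent=0.95; AND[min(a, b)] → w = 0.80
R3 (z=24.0): acceptable=0.79, okay=0.87; AND[min(a, b)] → w = 0.79
Weighted average = (0.79·10.0 + 0.80·75.0 + 0.79·24.0) / (0.79 + 0.80 + 0.79)
  = 86.8600 / 2.3800 = 36.50

36.50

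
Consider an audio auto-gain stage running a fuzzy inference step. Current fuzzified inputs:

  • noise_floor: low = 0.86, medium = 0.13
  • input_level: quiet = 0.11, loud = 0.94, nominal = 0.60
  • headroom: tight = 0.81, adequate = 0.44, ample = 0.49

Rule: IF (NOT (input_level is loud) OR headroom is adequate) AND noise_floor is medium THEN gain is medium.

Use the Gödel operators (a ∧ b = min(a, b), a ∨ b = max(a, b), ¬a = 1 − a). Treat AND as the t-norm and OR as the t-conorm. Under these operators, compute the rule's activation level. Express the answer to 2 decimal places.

0.13

firing strength: (¬loud=1−0.94=0.06 OR adequate=0.44) = 0.44; AND[min(a, b)] with medium=0.13 → w = 0.13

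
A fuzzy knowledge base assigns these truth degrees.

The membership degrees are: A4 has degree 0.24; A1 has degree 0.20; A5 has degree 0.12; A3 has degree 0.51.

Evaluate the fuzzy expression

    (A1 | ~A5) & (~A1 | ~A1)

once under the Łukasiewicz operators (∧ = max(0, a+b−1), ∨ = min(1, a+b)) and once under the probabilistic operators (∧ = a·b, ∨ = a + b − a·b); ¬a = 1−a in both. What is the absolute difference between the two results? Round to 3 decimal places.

0.132

Under Łukasiewicz:
  ~A5 = 1 − 0.12 = 0.88
  A1 | ~A5 = min(1, a+b) on (0.20, 0.88) = 1.00
  ~A1 = 1 − 0.20 = 0.80
  ~A1 = 1 − 0.20 = 0.80
  ~A1 | ~A1 = min(1, a+b) on (0.80, 0.80) = 1.00
  (A1 | ~A5) & (~A1 | ~A1) = max(0, a+b−1) on (1.00, 1.00) = 1.00
  → value = 1.0000
Under probabilistic:
  ~A5 = 1 − 0.1200 = 0.8800
  A1 | ~A5 = a + b − a·b on (0.2000, 0.8800) = 0.9040
  ~A1 = 1 − 0.2000 = 0.8000
  ~A1 = 1 − 0.2000 = 0.8000
  ~A1 | ~A1 = a + b − a·b on (0.8000, 0.8000) = 0.9600
  (A1 | ~A5) & (~A1 | ~A1) = a·b on (0.9040, 0.9600) = 0.8678
  → value = 0.8678
|1.0000 − 0.8678| = 0.132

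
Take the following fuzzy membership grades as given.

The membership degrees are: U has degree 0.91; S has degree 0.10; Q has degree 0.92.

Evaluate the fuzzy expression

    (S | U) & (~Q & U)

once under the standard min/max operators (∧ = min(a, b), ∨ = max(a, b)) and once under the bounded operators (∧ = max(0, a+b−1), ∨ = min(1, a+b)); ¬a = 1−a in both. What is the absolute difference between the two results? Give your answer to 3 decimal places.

Under standard min/max:
  S | U = max(a, b) on (0.10, 0.91) = 0.91
  ~Q = 1 − 0.92 = 0.08
  ~Q & U = min(a, b) on (0.08, 0.91) = 0.08
  (S | U) & (~Q & U) = min(a, b) on (0.91, 0.08) = 0.08
  → value = 0.0800
Under bounded:
  S | U = min(1, a+b) on (0.10, 0.91) = 1.00
  ~Q = 1 − 0.92 = 0.08
  ~Q & U = max(0, a+b−1) on (0.08, 0.91) = 0.00
  (S | U) & (~Q & U) = max(0, a+b−1) on (1.00, 0.00) = 0.00
  → value = 0.0000
|0.0800 − 0.0000| = 0.080

0.080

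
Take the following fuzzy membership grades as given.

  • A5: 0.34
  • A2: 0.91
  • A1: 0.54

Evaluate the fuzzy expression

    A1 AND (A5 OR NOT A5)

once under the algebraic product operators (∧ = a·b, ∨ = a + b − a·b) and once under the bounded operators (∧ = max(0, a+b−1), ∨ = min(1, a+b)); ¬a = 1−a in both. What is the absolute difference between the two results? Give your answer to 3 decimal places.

0.121

Under algebraic product:
  NOT A5 = 1 − 0.3400 = 0.6600
  A5 OR NOT A5 = a + b − a·b on (0.3400, 0.6600) = 0.7756
  A1 AND (A5 OR NOT A5) = a·b on (0.5400, 0.7756) = 0.4188
  → value = 0.4188
Under bounded:
  NOT A5 = 1 − 0.34 = 0.66
  A5 OR NOT A5 = min(1, a+b) on (0.34, 0.66) = 1.00
  A1 AND (A5 OR NOT A5) = max(0, a+b−1) on (0.54, 1.00) = 0.54
  → value = 0.5400
|0.4188 − 0.5400| = 0.121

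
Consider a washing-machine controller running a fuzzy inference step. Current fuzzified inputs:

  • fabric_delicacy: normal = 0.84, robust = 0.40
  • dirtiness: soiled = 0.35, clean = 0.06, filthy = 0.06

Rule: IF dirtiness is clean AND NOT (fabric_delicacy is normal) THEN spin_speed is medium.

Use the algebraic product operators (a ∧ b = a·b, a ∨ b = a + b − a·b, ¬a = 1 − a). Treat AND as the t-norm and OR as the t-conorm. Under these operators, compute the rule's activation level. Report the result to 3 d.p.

firing strength: clean=0.06, ¬normal=1−0.84=0.16; AND[a·b] → w = 0.0096

0.010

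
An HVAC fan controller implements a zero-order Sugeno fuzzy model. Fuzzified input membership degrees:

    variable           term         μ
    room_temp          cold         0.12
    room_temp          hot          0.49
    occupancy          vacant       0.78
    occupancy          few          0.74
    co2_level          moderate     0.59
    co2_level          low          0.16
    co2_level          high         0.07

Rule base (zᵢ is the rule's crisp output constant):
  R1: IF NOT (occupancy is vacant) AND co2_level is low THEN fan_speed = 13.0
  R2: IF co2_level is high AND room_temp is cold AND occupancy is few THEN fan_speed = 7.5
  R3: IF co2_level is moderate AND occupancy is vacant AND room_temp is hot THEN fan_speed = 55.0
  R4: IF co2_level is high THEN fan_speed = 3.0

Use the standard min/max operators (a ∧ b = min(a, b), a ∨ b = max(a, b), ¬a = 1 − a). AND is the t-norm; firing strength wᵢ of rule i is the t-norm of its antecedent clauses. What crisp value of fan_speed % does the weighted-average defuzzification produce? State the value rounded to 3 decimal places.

37.677

R1 (z=13.0): ¬vacant=1−0.78=0.22, low=0.16; AND[min(a, b)] → w = 0.16
R2 (z=7.5): high=0.07, cold=0.12, few=0.74; AND[min(a, b)] → w = 0.07
R3 (z=55.0): moderate=0.59, vacant=0.78, hot=0.49; AND[min(a, b)] → w = 0.49
R4 (z=3.0): high=0.07 → w = 0.07
Weighted average = (0.16·13.0 + 0.07·7.5 + 0.49·55.0 + 0.07·3.0) / (0.16 + 0.07 + 0.49 + 0.07)
  = 29.7650 / 0.7900 = 37.677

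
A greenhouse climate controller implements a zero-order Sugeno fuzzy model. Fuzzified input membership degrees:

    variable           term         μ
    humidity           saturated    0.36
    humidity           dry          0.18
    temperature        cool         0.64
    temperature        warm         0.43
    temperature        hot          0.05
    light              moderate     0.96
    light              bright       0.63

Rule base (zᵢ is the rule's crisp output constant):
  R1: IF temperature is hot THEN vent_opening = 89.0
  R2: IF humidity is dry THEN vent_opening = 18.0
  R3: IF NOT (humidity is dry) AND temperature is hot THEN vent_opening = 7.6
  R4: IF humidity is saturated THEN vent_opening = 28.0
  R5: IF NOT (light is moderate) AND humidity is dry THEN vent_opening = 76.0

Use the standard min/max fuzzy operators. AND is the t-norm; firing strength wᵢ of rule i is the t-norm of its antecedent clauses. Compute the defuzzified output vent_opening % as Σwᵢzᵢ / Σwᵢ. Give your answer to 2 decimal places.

R1 (z=89.0): hot=0.05 → w = 0.05
R2 (z=18.0): dry=0.18 → w = 0.18
R3 (z=7.6): ¬dry=1−0.18=0.82, hot=0.05; AND[min(a, b)] → w = 0.05
R4 (z=28.0): saturated=0.36 → w = 0.36
R5 (z=76.0): ¬moderate=1−0.96=0.04, dry=0.18; AND[min(a, b)] → w = 0.04
Weighted average = (0.05·89.0 + 0.18·18.0 + 0.05·7.6 + 0.36·28.0 + 0.04·76.0) / (0.05 + 0.18 + 0.05 + 0.36 + 0.04)
  = 21.1900 / 0.6800 = 31.16

31.16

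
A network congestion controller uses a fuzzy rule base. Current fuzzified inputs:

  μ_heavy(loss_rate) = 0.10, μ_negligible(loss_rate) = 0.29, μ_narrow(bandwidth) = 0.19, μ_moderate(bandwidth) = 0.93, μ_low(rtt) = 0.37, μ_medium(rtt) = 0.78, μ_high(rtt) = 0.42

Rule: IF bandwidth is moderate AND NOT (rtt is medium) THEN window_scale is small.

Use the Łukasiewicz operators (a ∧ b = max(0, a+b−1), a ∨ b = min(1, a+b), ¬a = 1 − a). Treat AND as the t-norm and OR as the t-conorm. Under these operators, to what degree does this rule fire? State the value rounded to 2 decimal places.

firing strength: moderate=0.93, ¬medium=1−0.78=0.22; AND[max(0, a+b−1)] → w = 0.15

0.15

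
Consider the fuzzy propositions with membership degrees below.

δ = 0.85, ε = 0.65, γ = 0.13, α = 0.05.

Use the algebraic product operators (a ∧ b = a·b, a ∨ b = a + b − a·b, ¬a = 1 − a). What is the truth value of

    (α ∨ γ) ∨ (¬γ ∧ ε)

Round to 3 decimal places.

0.641

α ∨ γ = a + b − a·b on (0.0500, 0.1300) = 0.1735
¬γ = 1 − 0.1300 = 0.8700
¬γ ∧ ε = a·b on (0.8700, 0.6500) = 0.5655
(α ∨ γ) ∨ (¬γ ∧ ε) = a + b − a·b on (0.1735, 0.5655) = 0.6409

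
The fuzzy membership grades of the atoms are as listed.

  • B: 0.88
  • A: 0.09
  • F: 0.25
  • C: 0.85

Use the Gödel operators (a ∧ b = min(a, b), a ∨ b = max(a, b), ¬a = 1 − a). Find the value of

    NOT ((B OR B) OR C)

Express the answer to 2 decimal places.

0.12

B OR B = max(a, b) on (0.88, 0.88) = 0.88
(B OR B) OR C = max(a, b) on (0.88, 0.85) = 0.88
NOT ((B OR B) OR C) = 1 − 0.88 = 0.12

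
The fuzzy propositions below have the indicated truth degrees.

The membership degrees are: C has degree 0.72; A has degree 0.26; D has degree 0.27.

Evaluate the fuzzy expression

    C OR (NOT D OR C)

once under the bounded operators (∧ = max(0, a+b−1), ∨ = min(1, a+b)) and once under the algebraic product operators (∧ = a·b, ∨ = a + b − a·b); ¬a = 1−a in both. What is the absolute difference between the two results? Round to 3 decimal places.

0.021

Under bounded:
  NOT D = 1 − 0.27 = 0.73
  NOT D OR C = min(1, a+b) on (0.73, 0.72) = 1.00
  C OR (NOT D OR C) = min(1, a+b) on (0.72, 1.00) = 1.00
  → value = 1.0000
Under algebraic product:
  NOT D = 1 − 0.2700 = 0.7300
  NOT D OR C = a + b − a·b on (0.7300, 0.7200) = 0.9244
  C OR (NOT D OR C) = a + b − a·b on (0.7200, 0.9244) = 0.9788
  → value = 0.9788
|1.0000 − 0.9788| = 0.021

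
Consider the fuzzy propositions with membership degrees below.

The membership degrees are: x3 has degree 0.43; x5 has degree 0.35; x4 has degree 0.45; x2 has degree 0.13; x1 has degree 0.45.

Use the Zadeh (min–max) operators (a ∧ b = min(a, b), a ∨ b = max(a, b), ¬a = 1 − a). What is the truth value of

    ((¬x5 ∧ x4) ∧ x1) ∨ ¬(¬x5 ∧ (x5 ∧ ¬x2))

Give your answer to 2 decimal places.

0.65

¬x5 = 1 − 0.35 = 0.65
¬x5 ∧ x4 = min(a, b) on (0.65, 0.45) = 0.45
(¬x5 ∧ x4) ∧ x1 = min(a, b) on (0.45, 0.45) = 0.45
¬x5 = 1 − 0.35 = 0.65
¬x2 = 1 − 0.13 = 0.87
x5 ∧ ¬x2 = min(a, b) on (0.35, 0.87) = 0.35
¬x5 ∧ (x5 ∧ ¬x2) = min(a, b) on (0.65, 0.35) = 0.35
¬(¬x5 ∧ (x5 ∧ ¬x2)) = 1 − 0.35 = 0.65
((¬x5 ∧ x4) ∧ x1) ∨ ¬(¬x5 ∧ (x5 ∧ ¬x2)) = max(a, b) on (0.45, 0.65) = 0.65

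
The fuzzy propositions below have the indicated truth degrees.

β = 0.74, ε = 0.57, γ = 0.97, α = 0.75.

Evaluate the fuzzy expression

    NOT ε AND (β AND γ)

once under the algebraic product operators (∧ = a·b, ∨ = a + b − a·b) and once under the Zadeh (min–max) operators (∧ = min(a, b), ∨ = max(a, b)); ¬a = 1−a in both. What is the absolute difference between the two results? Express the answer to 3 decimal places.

0.121

Under algebraic product:
  NOT ε = 1 − 0.5700 = 0.4300
  β AND γ = a·b on (0.7400, 0.9700) = 0.7178
  NOT ε AND (β AND γ) = a·b on (0.4300, 0.7178) = 0.3087
  → value = 0.3087
Under Zadeh (min–max):
  NOT ε = 1 − 0.57 = 0.43
  β AND γ = min(a, b) on (0.74, 0.97) = 0.74
  NOT ε AND (β AND γ) = min(a, b) on (0.43, 0.74) = 0.43
  → value = 0.4300
|0.3087 − 0.4300| = 0.121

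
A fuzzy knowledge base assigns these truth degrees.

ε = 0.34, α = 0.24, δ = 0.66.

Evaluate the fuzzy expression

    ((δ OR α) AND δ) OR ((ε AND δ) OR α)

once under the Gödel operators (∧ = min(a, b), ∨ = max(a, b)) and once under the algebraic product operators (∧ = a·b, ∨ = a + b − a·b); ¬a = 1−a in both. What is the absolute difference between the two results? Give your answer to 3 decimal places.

Under Gödel:
  δ OR α = max(a, b) on (0.66, 0.24) = 0.66
  (δ OR α) AND δ = min(a, b) on (0.66, 0.66) = 0.66
  ε AND δ = min(a, b) on (0.34, 0.66) = 0.34
  (ε AND δ) OR α = max(a, b) on (0.34, 0.24) = 0.34
  ((δ OR α) AND δ) OR ((ε AND δ) OR α) = max(a, b) on (0.66, 0.34) = 0.66
  → value = 0.6600
Under algebraic product:
  δ OR α = a + b − a·b on (0.6600, 0.2400) = 0.7416
  (δ OR α) AND δ = a·b on (0.7416, 0.6600) = 0.4895
  ε AND δ = a·b on (0.3400, 0.6600) = 0.2244
  (ε AND δ) OR α = a + b − a·b on (0.2244, 0.2400) = 0.4105
  ((δ OR α) AND δ) OR ((ε AND δ) OR α) = a + b − a·b on (0.4895, 0.4105) = 0.6991
  → value = 0.6991
|0.6600 − 0.6991| = 0.039

0.039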